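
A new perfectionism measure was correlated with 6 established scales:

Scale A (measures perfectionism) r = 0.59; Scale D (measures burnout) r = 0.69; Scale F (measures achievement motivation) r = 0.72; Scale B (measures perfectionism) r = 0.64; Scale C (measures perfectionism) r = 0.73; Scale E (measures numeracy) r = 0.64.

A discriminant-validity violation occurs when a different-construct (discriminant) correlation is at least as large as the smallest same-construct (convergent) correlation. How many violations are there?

3

Convergent (same construct = perfectionism): Scale A, Scale B, Scale C.
Smallest convergent = 0.59. Discriminant values: 0.69, 0.72, 0.64; count ≥ 0.59 → 3.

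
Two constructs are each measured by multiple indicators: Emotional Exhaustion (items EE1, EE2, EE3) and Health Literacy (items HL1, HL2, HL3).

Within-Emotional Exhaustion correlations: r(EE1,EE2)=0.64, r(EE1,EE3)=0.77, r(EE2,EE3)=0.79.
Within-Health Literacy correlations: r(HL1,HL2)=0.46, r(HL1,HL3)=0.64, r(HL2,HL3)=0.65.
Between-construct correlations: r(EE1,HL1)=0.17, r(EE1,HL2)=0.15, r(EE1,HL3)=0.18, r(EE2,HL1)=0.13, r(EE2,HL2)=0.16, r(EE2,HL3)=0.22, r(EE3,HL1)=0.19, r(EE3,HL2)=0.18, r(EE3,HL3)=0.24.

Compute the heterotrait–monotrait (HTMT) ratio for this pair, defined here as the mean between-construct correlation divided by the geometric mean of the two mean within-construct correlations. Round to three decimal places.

0.275

Between-construct mean = 1.62/9 = 0.1800.
Mean within-EE = 2.20/3 = 0.7333; mean within-HL = 1.75/3 = 0.5833.
Geometric mean = √(0.7333 × 0.5833) = 0.6540.
HTMT = 0.1800 / 0.6540 = 0.275.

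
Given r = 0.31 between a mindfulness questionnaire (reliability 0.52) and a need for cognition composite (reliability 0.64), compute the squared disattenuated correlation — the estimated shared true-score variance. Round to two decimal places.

0.29

Disattenuated r = 0.31 / √(0.52 × 0.64) = 0.31 / 0.5769 = 0.5374.
Shared true-score variance = 0.5374² = 0.2888 ≈ 0.29.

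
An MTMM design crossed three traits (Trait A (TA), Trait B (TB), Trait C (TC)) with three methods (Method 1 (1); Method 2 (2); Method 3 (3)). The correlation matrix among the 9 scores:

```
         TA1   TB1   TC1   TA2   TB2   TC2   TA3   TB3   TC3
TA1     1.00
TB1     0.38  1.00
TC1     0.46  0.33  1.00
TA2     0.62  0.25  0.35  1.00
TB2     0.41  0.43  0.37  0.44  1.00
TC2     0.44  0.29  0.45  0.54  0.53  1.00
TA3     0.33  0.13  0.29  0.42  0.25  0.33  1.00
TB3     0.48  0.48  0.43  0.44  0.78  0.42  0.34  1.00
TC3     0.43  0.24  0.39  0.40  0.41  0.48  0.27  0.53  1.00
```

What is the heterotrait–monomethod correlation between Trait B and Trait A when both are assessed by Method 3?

Different traits, same method: r(TB3, TA3) = 0.34.

0.34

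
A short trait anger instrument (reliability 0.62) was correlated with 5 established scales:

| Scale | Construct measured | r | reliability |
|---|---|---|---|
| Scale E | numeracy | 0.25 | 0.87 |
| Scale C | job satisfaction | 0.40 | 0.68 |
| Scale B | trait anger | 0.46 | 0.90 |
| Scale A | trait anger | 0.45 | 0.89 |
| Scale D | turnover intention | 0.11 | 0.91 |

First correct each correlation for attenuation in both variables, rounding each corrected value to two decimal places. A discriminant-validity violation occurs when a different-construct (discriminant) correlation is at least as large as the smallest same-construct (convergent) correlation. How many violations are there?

1

Disattenuated r (r / √(r_scale · r_new)):
  Scale E (disc): 0.25 / √(0.87·0.62) = 0.34
  Scale C (disc): 0.40 / √(0.68·0.62) = 0.62
  Scale B (conv): 0.46 / √(0.90·0.62) = 0.62
  Scale A (conv): 0.45 / √(0.89·0.62) = 0.61
  Scale D (disc): 0.11 / √(0.91·0.62) = 0.15
Smallest convergent = 0.61. Discriminant values: 0.34, 0.62, 0.15; count ≥ 0.61 → 1.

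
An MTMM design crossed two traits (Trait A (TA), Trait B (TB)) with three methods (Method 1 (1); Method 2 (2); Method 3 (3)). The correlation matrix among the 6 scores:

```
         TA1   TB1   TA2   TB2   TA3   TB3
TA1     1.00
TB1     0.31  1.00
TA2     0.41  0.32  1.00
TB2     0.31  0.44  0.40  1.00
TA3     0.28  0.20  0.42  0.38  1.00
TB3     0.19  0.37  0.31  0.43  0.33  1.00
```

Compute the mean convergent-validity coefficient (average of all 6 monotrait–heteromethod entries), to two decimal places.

0.39

Convergent values: 0.41, 0.28, 0.42, 0.44, 0.37, 0.43; mean = 2.35/6 = 0.39.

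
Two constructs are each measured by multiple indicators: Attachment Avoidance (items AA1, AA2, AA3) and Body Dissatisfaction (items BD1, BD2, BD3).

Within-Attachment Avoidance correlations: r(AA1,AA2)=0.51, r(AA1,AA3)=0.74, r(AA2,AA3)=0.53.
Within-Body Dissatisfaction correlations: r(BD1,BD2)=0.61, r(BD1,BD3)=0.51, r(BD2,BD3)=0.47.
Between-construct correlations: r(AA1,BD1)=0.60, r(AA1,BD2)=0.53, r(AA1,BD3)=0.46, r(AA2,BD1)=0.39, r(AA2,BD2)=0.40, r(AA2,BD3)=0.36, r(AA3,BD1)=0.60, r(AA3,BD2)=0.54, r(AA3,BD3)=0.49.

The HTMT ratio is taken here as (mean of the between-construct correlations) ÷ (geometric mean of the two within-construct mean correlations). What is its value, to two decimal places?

0.87

Mean heterotrait r = 4.37/9 = 0.4856.
Mean within-AA = 1.78/3 = 0.5933; mean within-BD = 1.59/3 = 0.5300.
Geometric mean = √(0.5933 × 0.5300) = 0.5608.
HTMT = 0.4856 / 0.5608 = 0.87.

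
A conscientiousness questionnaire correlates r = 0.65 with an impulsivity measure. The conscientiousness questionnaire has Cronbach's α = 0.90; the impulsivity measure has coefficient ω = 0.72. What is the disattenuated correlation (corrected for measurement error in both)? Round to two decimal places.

0.81

r_true = r_obs / √(r_xx · r_yy) = 0.65 / √(0.90 × 0.72) = 0.65 / √0.6480 = 0.65 / 0.8050 ≈ 0.81.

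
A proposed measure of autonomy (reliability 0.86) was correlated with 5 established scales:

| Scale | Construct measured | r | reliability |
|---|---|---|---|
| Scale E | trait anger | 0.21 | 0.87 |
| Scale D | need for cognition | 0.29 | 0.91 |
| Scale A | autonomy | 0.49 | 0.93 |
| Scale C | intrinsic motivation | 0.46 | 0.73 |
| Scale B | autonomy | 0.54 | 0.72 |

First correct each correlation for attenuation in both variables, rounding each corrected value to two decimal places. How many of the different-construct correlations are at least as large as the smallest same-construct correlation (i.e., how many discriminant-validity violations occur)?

1

Disattenuated r (r / √(r_scale · r_new)):
  Scale E (disc): 0.21 / √(0.87·0.86) = 0.24
  Scale D (disc): 0.29 / √(0.91·0.86) = 0.33
  Scale A (conv): 0.49 / √(0.93·0.86) = 0.55
  Scale C (disc): 0.46 / √(0.73·0.86) = 0.58
  Scale B (conv): 0.54 / √(0.72·0.86) = 0.69
Smallest convergent = 0.55. Discriminant values: 0.24, 0.33, 0.58; count ≥ 0.55 → 1.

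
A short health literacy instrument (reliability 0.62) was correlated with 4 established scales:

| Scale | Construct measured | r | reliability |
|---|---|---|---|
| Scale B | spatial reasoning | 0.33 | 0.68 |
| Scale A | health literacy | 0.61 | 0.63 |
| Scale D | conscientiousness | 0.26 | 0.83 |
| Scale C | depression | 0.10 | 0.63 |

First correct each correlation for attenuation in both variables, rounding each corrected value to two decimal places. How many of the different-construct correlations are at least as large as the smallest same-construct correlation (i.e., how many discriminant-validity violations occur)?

0

Disattenuated r (r / √(r_scale · r_new)):
  Scale B (disc): 0.33 / √(0.68·0.62) = 0.51
  Scale A (conv): 0.61 / √(0.63·0.62) = 0.98
  Scale D (disc): 0.26 / √(0.83·0.62) = 0.36
  Scale C (disc): 0.10 / √(0.63·0.62) = 0.16
Smallest convergent = 0.98. Discriminant values: 0.51, 0.36, 0.16; count ≥ 0.98 → 0.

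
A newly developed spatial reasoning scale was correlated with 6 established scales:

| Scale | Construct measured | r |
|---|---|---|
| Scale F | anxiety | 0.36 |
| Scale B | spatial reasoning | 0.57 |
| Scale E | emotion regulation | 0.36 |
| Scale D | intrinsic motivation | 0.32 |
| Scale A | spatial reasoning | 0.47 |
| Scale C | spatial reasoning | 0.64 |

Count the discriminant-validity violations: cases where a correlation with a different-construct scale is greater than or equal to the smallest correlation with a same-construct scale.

0

Convergent (same construct = spatial reasoning): Scale B, Scale A, Scale C.
Smallest convergent = 0.47. Discriminant values: 0.36, 0.36, 0.32; count ≥ 0.47 → 0.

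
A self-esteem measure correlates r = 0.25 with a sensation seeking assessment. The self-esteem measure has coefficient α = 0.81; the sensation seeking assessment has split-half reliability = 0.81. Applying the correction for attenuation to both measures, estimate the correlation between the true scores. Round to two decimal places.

0.31

r_true = r_obs / √(r_xx · r_yy) = 0.25 / √(0.81 × 0.81) = 0.25 / √0.6561 = 0.25 / 0.8100 ≈ 0.31.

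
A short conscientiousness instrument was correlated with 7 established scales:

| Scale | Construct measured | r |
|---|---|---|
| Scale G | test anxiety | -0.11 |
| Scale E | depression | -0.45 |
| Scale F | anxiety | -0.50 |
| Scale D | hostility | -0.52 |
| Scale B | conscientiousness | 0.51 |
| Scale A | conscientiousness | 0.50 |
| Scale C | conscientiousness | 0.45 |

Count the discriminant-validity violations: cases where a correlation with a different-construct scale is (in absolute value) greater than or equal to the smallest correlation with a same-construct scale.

3

Convergent (same construct = conscientiousness): Scale B, Scale A, Scale C.
Smallest convergent = 0.45. Discriminant |r|: 0.11, 0.45, 0.50, 0.52; count ≥ 0.45 → 3.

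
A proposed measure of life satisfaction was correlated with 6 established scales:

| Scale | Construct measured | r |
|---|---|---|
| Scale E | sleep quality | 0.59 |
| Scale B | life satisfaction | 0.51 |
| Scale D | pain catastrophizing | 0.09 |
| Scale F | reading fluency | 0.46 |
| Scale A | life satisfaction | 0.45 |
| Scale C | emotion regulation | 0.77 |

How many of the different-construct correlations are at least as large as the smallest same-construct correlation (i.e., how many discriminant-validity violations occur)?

3

Convergent (same construct = life satisfaction): Scale B, Scale A.
Smallest convergent = 0.45. Discriminant values: 0.59, 0.09, 0.46, 0.77; count ≥ 0.45 → 3.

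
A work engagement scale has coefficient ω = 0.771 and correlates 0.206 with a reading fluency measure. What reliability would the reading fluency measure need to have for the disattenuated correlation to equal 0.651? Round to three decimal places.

r_true = r_obs / √(r_xx · r_yy) ⇒ 0.651 = 0.206 / √(0.771 · r_yy).
√(0.771 · r_yy) = 0.206 / 0.651 = 0.3164; 0.771 · r_yy = 0.1001; r_yy = 0.1001 / 0.771 ≈ 0.130.

0.130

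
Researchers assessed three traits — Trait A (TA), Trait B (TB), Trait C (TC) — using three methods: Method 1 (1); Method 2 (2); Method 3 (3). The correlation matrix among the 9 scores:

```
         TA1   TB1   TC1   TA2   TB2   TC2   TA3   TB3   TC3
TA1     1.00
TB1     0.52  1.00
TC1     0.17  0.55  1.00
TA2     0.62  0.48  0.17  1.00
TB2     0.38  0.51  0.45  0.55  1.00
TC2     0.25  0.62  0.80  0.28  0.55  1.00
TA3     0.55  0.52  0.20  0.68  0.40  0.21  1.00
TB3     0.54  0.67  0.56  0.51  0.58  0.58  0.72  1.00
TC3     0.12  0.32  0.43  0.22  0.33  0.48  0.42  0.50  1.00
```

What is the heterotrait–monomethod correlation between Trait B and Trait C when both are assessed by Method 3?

0.50

Different traits, same method: r(TB3, TC3) = 0.50.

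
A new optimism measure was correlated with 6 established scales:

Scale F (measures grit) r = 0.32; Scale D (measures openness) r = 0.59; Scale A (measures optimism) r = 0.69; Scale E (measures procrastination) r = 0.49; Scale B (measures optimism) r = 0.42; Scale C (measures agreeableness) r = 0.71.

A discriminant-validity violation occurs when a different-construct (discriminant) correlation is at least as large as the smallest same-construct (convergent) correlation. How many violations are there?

3

Convergent (same construct = optimism): Scale A, Scale B.
Smallest convergent = 0.42. Discriminant values: 0.32, 0.59, 0.49, 0.71; count ≥ 0.42 → 3.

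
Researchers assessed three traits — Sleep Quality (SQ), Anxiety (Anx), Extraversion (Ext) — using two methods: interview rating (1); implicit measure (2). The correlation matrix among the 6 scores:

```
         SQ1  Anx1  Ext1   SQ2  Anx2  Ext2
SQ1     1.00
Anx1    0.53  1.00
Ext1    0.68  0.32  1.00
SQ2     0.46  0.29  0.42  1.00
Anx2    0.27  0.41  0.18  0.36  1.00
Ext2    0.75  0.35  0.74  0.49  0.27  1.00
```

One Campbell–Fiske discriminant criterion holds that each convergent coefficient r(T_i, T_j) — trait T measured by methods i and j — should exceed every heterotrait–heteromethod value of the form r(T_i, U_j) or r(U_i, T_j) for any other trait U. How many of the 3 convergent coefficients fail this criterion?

Each convergent coefficient versus the relevant comparison correlations:
SQ (methods 1·2): 0.46 vs {0.27, 0.29, 0.75, 0.42} → fail.
Anx (methods 1·2): 0.41 vs {0.29, 0.27, 0.35, 0.18} → pass.
Ext (methods 1·2): 0.74 vs {0.42, 0.75, 0.18, 0.35} → fail.
2 of 3 fail.

2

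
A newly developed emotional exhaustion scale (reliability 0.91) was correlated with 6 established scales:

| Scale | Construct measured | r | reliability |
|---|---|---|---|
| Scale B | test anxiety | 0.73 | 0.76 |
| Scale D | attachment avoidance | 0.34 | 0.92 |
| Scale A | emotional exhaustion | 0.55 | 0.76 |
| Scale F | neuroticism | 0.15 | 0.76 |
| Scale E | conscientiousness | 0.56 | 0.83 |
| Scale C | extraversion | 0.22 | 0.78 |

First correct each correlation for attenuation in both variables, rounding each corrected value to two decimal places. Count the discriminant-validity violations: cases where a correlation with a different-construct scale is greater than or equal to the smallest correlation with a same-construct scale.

1

Disattenuated r (r / √(r_scale · r_new)):
  Scale B (disc): 0.73 / √(0.76·0.91) = 0.88
  Scale D (disc): 0.34 / √(0.92·0.91) = 0.37
  Scale A (conv): 0.55 / √(0.76·0.91) = 0.66
  Scale F (disc): 0.15 / √(0.76·0.91) = 0.18
  Scale E (disc): 0.56 / √(0.83·0.91) = 0.64
  Scale C (disc): 0.22 / √(0.78·0.91) = 0.26
Smallest convergent = 0.66. Discriminant values: 0.88, 0.37, 0.18, 0.64, 0.26; count ≥ 0.66 → 1.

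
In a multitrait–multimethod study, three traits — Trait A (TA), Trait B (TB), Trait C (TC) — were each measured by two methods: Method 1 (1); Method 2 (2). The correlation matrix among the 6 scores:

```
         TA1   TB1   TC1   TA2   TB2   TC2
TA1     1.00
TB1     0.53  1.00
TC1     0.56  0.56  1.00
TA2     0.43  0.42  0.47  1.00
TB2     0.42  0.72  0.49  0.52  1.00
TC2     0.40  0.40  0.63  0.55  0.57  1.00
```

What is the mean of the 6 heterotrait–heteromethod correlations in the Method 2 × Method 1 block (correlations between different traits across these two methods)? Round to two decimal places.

HTHM values (method 2 × method 1): 0.42, 0.47, 0.42, 0.49, 0.40, 0.40; mean = 2.60/6 = 0.43.

0.43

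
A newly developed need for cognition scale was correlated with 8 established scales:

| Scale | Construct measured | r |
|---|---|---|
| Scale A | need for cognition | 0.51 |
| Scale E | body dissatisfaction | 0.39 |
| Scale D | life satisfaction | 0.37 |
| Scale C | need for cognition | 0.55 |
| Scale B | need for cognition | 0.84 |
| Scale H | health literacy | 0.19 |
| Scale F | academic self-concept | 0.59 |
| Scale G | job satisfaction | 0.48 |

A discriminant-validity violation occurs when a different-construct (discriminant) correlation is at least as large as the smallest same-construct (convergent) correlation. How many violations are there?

1

Convergent (same construct = need for cognition): Scale A, Scale C, Scale B.
Smallest convergent = 0.51. Discriminant values: 0.39, 0.37, 0.19, 0.59, 0.48; count ≥ 0.51 → 1.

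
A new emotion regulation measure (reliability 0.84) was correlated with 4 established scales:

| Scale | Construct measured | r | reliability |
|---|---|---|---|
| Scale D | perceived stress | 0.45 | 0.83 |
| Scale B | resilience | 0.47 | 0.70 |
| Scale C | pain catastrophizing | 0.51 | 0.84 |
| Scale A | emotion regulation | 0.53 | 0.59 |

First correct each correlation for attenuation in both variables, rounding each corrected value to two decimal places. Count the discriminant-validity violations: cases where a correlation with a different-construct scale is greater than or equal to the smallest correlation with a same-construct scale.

Disattenuated r (r / √(r_scale · r_new)):
  Scale D (disc): 0.45 / √(0.83·0.84) = 0.54
  Scale B (disc): 0.47 / √(0.70·0.84) = 0.61
  Scale C (disc): 0.51 / √(0.84·0.84) = 0.61
  Scale A (conv): 0.53 / √(0.59·0.84) = 0.75
Smallest convergent = 0.75. Discriminant values: 0.54, 0.61, 0.61; count ≥ 0.75 → 0.

0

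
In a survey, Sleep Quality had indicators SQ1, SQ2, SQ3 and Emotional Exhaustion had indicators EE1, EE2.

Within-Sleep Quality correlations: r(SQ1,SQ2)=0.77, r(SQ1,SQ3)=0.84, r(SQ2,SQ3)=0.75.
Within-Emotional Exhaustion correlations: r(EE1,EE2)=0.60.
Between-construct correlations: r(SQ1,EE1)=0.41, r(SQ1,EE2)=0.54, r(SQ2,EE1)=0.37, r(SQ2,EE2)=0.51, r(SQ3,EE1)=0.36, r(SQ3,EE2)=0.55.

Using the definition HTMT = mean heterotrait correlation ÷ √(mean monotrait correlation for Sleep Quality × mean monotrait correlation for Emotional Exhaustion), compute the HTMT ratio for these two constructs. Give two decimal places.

Mean heterotrait r = 2.74/6 = 0.4567.
Mean within-SQ = 2.36/3 = 0.7867; mean within-EE = 0.60/1 = 0.6000.
Geometric mean = √(0.7867 × 0.6000) = 0.6870.
HTMT = 0.4567 / 0.6870 = 0.66.

0.66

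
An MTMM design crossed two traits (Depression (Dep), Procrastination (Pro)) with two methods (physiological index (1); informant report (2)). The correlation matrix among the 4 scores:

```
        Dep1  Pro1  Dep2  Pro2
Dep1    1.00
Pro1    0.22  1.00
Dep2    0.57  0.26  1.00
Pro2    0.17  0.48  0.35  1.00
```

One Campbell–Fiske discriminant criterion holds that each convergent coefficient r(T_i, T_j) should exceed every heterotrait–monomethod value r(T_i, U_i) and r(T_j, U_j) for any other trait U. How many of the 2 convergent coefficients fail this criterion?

0

Checking each validity diagonal entry against its comparison values:
Dep (methods 1·2): 0.57 vs {0.22, 0.35} → pass.
Pro (methods 1·2): 0.48 vs {0.22, 0.35} → pass.
0 of 2 fail.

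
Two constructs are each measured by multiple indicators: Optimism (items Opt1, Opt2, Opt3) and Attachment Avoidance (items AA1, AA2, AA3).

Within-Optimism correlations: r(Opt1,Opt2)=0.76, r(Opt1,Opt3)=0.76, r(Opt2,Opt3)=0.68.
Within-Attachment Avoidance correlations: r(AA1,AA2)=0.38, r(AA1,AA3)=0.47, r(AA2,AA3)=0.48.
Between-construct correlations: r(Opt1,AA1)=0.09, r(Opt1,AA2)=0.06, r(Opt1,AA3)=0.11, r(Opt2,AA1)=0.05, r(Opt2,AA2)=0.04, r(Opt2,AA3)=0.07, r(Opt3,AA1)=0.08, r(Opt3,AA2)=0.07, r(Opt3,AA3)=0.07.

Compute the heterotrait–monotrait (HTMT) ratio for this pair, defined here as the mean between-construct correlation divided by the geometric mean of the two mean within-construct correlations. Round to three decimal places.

0.125

Mean between = 0.64/9 = 0.0711.
Mean within-Opt = 2.20/3 = 0.7333; mean within-AA = 1.33/3 = 0.4433.
Geometric mean = √(0.7333 × 0.4433) = 0.5702.
HTMT = 0.0711 / 0.5702 = 0.125.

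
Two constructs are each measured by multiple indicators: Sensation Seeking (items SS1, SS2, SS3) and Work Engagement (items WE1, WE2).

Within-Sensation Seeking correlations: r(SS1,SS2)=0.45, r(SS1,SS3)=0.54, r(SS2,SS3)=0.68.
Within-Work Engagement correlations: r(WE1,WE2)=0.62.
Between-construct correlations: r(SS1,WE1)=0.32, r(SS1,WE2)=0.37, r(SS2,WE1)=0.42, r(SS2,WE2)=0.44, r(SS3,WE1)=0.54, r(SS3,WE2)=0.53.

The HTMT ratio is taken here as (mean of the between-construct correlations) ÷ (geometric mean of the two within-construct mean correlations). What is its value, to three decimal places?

0.743

Between-construct mean = 2.62/6 = 0.4367.
Mean within-SS = 1.67/3 = 0.5567; mean within-WE = 0.62/1 = 0.6200.
Geometric mean = √(0.5567 × 0.6200) = 0.5875.
HTMT = 0.4367 / 0.5875 = 0.743.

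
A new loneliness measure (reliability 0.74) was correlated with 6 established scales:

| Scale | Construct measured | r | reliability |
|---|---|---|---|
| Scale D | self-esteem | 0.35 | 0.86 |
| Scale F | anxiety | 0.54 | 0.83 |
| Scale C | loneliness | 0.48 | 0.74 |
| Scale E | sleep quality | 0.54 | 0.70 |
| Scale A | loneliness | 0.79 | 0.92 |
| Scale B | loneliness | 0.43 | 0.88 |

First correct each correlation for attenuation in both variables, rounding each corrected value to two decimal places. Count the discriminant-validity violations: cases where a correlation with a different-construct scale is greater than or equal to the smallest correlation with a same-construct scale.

2

Disattenuated r (r / √(r_scale · r_new)):
  Scale D (disc): 0.35 / √(0.86·0.74) = 0.44
  Scale F (disc): 0.54 / √(0.83·0.74) = 0.69
  Scale C (conv): 0.48 / √(0.74·0.74) = 0.65
  Scale E (disc): 0.54 / √(0.70·0.74) = 0.75
  Scale A (conv): 0.79 / √(0.92·0.74) = 0.96
  Scale B (conv): 0.43 / √(0.88·0.74) = 0.53
Smallest convergent = 0.53. Discriminant values: 0.44, 0.69, 0.75; count ≥ 0.53 → 2.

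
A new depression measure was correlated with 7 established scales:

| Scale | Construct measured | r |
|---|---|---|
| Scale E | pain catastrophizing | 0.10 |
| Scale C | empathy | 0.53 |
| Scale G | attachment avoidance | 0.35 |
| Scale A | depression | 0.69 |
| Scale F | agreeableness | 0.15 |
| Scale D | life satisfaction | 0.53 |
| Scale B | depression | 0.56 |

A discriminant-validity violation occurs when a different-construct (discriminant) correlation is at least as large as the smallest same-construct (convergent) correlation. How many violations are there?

Convergent (same construct = depression): Scale A, Scale B.
Smallest convergent = 0.56. Discriminant values: 0.10, 0.53, 0.35, 0.15, 0.53; count ≥ 0.56 → 0.

0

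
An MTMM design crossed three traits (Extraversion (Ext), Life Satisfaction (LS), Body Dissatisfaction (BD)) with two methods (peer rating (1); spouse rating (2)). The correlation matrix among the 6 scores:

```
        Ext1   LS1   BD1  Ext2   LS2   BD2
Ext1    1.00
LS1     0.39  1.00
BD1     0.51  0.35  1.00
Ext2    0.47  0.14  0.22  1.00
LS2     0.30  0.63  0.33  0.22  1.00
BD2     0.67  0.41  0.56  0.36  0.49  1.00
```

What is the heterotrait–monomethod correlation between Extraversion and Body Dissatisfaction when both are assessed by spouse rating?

Different traits, same method: r(Ext2, BD2) = 0.36.

0.36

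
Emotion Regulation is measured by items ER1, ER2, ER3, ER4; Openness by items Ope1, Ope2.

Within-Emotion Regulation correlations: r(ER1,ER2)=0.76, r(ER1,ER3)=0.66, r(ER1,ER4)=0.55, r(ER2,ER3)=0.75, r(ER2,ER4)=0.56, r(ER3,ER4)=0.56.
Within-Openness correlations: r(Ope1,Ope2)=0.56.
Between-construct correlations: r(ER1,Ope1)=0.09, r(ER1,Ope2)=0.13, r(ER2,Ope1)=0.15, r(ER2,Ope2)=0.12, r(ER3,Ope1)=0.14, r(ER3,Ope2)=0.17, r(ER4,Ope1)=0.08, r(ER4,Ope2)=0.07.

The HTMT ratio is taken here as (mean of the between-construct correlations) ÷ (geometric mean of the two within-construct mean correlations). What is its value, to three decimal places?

Between-construct mean = 0.95/8 = 0.1188.
Mean within-ER = 3.84/6 = 0.6400; mean within-Ope = 0.56/1 = 0.5600.
Geometric mean = √(0.6400 × 0.5600) = 0.5987.
HTMT = 0.1188 / 0.5987 = 0.198.

0.198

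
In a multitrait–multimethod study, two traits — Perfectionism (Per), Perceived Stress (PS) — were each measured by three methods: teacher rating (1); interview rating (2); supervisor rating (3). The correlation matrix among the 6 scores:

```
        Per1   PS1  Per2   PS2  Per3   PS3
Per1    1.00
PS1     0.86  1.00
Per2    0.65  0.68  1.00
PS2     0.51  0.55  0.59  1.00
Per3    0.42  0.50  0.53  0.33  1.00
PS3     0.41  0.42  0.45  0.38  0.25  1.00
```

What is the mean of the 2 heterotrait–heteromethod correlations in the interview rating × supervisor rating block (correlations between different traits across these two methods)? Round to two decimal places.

0.39

HTHM values (method 2 × method 3): 0.45, 0.33; mean = 0.78/2 = 0.39.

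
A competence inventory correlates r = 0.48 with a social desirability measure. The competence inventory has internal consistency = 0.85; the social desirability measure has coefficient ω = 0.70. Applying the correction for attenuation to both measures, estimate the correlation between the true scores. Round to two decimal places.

r_true = r_obs / √(r_xx · r_yy) = 0.48 / √(0.85 × 0.70) = 0.48 / √0.5950 = 0.48 / 0.7714 ≈ 0.62.

0.62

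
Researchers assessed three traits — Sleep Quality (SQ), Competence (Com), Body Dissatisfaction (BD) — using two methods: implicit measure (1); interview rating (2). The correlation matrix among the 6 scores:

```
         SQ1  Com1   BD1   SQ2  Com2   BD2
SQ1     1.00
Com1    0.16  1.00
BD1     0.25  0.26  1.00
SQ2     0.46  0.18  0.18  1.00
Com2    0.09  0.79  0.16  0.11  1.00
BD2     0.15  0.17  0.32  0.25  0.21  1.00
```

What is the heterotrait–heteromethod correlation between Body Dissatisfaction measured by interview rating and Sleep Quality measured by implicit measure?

0.15

Different traits and methods: r(BD2, SQ1) = 0.15.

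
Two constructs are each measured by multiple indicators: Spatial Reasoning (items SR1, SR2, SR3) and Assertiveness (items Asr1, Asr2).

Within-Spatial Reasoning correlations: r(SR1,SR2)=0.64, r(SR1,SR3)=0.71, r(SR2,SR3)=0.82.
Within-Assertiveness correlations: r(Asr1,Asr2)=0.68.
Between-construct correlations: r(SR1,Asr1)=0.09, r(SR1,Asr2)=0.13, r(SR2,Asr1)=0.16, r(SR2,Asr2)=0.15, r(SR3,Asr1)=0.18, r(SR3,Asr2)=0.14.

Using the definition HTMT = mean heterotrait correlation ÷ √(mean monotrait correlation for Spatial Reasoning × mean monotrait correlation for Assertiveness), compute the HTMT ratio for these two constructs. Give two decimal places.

Mean between = 0.85/6 = 0.1417.
Mean within-SR = 2.17/3 = 0.7233; mean within-Asr = 0.68/1 = 0.6800.
Geometric mean = √(0.7233 × 0.6800) = 0.7013.
HTMT = 0.1417 / 0.7013 = 0.20.

0.20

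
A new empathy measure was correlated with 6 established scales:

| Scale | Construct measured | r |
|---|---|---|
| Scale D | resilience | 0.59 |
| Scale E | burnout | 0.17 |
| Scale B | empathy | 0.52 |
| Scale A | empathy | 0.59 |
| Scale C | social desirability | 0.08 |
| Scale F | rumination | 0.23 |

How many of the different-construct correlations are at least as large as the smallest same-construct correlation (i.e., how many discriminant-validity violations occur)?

1

Convergent (same construct = empathy): Scale B, Scale A.
Smallest convergent = 0.52. Discriminant values: 0.59, 0.17, 0.08, 0.23; count ≥ 0.52 → 1.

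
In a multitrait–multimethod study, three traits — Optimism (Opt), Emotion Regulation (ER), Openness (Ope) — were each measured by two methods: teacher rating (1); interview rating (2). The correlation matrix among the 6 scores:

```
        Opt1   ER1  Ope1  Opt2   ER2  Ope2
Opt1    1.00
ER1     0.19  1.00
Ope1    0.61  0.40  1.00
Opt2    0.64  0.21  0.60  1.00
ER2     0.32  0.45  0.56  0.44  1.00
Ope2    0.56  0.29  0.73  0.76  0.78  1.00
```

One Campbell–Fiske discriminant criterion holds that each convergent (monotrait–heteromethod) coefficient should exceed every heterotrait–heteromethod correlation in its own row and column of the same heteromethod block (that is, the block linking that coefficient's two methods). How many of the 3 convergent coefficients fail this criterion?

Checking each validity diagonal entry against its comparison values:
Opt (methods 1·2): 0.64 vs {0.32, 0.21, 0.56, 0.60} → pass.
ER (methods 1·2): 0.45 vs {0.21, 0.32, 0.29, 0.56} → fail.
Ope (methods 1·2): 0.73 vs {0.60, 0.56, 0.56, 0.29} → pass.
1 of 3 fail.

1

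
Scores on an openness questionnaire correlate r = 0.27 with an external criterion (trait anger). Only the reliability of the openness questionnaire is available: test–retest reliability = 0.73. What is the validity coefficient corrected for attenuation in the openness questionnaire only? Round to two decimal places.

Single correction: r_c = r_obs / √r_xx = 0.27 / √0.73 = 0.27 / 0.8544 ≈ 0.32.

0.32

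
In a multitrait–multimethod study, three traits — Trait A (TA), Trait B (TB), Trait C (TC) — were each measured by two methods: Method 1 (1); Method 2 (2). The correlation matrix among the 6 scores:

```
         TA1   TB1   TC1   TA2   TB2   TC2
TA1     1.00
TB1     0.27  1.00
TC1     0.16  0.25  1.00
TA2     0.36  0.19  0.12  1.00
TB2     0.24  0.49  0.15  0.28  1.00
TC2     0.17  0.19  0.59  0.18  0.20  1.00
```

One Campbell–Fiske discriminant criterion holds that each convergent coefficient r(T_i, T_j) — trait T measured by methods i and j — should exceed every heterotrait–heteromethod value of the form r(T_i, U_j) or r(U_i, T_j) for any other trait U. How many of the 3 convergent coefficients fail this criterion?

Checking each validity diagonal entry against its comparison values:
TA (methods 1·2): 0.36 vs {0.24, 0.19, 0.17, 0.12} → pass.
TB (methods 1·2): 0.49 vs {0.19, 0.24, 0.19, 0.15} → pass.
TC (methods 1·2): 0.59 vs {0.12, 0.17, 0.15, 0.19} → pass.
0 of 3 fail.

0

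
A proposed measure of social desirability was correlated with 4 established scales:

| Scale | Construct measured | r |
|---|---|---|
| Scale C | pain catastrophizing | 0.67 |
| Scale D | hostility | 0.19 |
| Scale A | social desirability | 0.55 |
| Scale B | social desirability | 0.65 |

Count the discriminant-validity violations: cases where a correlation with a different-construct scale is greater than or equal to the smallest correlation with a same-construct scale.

1

Convergent (same construct = social desirability): Scale A, Scale B.
Smallest convergent = 0.55. Discriminant values: 0.67, 0.19; count ≥ 0.55 → 1.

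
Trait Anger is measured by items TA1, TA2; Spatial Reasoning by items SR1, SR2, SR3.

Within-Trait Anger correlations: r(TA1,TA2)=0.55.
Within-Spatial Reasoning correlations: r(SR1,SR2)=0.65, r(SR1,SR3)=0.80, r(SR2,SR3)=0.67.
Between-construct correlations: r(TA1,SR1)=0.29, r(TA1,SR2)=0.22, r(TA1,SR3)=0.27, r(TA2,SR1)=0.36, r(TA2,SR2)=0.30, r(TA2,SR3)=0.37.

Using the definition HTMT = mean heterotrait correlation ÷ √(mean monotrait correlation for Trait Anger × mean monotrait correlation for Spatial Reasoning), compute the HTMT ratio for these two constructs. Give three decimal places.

0.484

Mean between = 1.81/6 = 0.3017.
Mean within-TA = 0.55/1 = 0.5500; mean within-SR = 2.12/3 = 0.7067.
Geometric mean = √(0.5500 × 0.7067) = 0.6234.
HTMT = 0.3017 / 0.6234 = 0.484.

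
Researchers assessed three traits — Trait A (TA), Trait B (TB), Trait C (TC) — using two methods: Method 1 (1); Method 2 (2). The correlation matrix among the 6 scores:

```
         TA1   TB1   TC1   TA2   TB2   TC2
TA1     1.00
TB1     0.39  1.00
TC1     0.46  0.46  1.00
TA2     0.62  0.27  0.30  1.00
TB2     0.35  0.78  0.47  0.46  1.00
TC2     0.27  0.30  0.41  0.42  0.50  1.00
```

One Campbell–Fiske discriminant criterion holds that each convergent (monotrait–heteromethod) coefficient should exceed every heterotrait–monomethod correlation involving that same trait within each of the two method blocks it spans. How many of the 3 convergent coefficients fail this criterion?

1

Convergent coefficients and their comparison sets:
TA (methods 1·2): 0.62 vs {0.39, 0.46, 0.46, 0.42} → pass.
TB (methods 1·2): 0.78 vs {0.39, 0.46, 0.46, 0.50} → pass.
TC (methods 1·2): 0.41 vs {0.46, 0.42, 0.46, 0.50} → fail.
1 of 3 fail.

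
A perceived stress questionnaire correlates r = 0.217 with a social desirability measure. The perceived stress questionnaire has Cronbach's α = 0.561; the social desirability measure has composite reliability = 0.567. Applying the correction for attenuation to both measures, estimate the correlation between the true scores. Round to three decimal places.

0.385

r_true = r_obs / √(r_xx · r_yy) = 0.217 / √(0.561 × 0.567) = 0.217 / √0.318087 = 0.217 / 0.5640 ≈ 0.385.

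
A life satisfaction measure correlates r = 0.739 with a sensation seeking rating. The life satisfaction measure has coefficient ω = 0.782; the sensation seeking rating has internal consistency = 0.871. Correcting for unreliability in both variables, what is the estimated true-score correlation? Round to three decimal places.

0.895

r_true = r_obs / √(r_xx · r_yy) = 0.739 / √(0.782 × 0.871) = 0.739 / √0.681122 = 0.739 / 0.8253 ≈ 0.895.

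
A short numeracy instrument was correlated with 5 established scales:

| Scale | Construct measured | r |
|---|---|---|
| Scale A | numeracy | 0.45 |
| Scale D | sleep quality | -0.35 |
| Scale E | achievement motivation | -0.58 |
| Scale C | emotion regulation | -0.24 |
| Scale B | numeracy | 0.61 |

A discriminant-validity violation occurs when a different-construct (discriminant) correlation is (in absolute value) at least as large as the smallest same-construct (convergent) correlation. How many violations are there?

1

Convergent (same construct = numeracy): Scale A, Scale B.
Smallest convergent = 0.45. Discriminant |r|: 0.35, 0.58, 0.24; count ≥ 0.45 → 1.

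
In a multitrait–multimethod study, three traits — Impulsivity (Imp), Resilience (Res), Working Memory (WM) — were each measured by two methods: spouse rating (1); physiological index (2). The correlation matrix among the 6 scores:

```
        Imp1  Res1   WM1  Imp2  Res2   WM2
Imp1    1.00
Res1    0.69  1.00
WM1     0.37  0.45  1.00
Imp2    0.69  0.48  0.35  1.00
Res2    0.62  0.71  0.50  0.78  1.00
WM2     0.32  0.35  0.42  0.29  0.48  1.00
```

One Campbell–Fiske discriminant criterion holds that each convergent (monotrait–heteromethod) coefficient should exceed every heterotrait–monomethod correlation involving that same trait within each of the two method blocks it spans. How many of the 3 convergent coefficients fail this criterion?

Convergent coefficients and their comparison sets:
Imp (methods 1·2): 0.69 vs {0.69, 0.78, 0.37, 0.29} → fail.
Res (methods 1·2): 0.71 vs {0.69, 0.78, 0.45, 0.48} → fail.
WM (methods 1·2): 0.42 vs {0.37, 0.29, 0.45, 0.48} → fail.
3 of 3 fail.

3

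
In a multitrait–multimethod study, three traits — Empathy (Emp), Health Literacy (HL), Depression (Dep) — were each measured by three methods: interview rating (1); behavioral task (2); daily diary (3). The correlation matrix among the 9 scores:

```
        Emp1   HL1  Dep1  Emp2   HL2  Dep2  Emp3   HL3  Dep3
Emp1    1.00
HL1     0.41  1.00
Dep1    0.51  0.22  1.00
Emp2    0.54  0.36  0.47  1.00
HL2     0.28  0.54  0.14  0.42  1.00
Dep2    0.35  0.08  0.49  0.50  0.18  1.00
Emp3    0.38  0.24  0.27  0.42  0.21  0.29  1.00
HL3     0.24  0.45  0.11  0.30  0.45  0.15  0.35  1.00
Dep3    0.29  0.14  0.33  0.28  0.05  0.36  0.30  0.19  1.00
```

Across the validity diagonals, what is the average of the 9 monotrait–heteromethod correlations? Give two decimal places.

Convergent values: 0.54, 0.38, 0.42, 0.54, 0.45, 0.45, 0.49, 0.33, 0.36; mean = 3.96/9 = 0.44.

0.44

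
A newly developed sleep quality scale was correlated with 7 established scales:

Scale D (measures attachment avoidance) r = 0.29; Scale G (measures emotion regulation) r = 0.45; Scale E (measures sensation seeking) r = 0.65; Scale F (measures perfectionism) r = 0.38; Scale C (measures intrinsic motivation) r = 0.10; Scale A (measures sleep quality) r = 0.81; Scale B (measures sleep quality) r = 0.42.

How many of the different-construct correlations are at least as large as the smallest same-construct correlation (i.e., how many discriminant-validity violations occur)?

Convergent (same construct = sleep quality): Scale A, Scale B.
Smallest convergent = 0.42. Discriminant values: 0.29, 0.45, 0.65, 0.38, 0.10; count ≥ 0.42 → 2.

2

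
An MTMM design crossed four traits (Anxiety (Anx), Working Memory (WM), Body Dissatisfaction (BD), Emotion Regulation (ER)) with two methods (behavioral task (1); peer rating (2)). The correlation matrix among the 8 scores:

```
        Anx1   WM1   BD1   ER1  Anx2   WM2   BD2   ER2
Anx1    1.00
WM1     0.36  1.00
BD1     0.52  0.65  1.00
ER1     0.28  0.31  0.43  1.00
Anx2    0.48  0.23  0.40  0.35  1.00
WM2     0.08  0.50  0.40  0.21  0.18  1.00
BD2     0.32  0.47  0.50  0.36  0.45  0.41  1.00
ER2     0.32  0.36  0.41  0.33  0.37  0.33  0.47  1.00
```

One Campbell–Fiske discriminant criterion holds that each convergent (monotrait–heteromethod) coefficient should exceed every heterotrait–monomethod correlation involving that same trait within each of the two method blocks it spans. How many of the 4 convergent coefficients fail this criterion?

4

Each convergent coefficient versus the relevant comparison correlations:
Anx (methods 1·2): 0.48 vs {0.36, 0.18, 0.52, 0.45, 0.28, 0.37} → fail.
WM (methods 1·2): 0.50 vs {0.36, 0.18, 0.65, 0.41, 0.31, 0.33} → fail.
BD (methods 1·2): 0.50 vs {0.52, 0.45, 0.65, 0.41, 0.43, 0.47} → fail.
ER (methods 1·2): 0.33 vs {0.28, 0.37, 0.31, 0.33, 0.43, 0.47} → fail.
4 of 4 fail.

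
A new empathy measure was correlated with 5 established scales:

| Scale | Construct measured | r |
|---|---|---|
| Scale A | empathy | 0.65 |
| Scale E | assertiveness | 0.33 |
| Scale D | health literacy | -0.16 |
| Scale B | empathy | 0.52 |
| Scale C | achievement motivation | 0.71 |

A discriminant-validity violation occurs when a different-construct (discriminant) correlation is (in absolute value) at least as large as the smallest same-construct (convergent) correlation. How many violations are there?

Convergent (same construct = empathy): Scale A, Scale B.
Smallest convergent = 0.52. Discriminant |r|: 0.33, 0.16, 0.71; count ≥ 0.52 → 1.

1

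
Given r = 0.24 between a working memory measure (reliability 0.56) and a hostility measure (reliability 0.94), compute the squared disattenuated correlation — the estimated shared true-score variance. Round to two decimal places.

Disattenuated r = 0.24 / √(0.56 × 0.94) = 0.24 / 0.7255 = 0.3308.
Shared true-score variance = 0.3308² = 0.1094 ≈ 0.11.

0.11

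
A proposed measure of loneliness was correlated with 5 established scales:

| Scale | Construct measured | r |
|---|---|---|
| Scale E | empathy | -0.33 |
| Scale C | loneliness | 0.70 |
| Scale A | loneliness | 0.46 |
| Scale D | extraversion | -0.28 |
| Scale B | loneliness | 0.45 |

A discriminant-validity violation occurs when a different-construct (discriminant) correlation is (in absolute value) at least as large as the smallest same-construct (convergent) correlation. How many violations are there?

Convergent (same construct = loneliness): Scale C, Scale A, Scale B.
Smallest convergent = 0.45. Discriminant |r|: 0.33, 0.28; count ≥ 0.45 → 0.

0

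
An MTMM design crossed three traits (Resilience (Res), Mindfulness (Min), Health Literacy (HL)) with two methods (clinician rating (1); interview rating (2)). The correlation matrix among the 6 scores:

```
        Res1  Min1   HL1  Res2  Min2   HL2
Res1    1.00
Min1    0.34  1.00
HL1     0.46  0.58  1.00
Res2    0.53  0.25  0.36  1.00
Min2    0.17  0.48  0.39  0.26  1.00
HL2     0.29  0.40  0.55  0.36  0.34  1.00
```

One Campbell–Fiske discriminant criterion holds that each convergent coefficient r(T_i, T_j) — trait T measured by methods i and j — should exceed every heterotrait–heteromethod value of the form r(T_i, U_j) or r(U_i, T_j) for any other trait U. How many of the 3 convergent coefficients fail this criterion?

Checking each validity diagonal entry against its comparison values:
Res (methods 1·2): 0.53 vs {0.17, 0.25, 0.29, 0.36} → pass.
Min (methods 1·2): 0.48 vs {0.25, 0.17, 0.40, 0.39} → pass.
HL (methods 1·2): 0.55 vs {0.36, 0.29, 0.39, 0.40} → pass.
0 of 3 fail.

0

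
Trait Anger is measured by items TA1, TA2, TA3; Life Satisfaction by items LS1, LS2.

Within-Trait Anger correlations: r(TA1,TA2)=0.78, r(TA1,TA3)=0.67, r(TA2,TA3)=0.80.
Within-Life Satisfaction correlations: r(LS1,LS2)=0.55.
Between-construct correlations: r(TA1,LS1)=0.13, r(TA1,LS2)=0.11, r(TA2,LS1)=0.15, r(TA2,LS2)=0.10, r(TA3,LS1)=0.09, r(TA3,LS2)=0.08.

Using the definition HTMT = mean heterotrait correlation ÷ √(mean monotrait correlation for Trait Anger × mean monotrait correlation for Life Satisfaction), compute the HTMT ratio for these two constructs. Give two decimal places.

0.17

Mean between = 0.66/6 = 0.1100.
Mean within-TA = 2.25/3 = 0.7500; mean within-LS = 0.55/1 = 0.5500.
Geometric mean = √(0.7500 × 0.5500) = 0.6423.
HTMT = 0.1100 / 0.6423 = 0.17.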